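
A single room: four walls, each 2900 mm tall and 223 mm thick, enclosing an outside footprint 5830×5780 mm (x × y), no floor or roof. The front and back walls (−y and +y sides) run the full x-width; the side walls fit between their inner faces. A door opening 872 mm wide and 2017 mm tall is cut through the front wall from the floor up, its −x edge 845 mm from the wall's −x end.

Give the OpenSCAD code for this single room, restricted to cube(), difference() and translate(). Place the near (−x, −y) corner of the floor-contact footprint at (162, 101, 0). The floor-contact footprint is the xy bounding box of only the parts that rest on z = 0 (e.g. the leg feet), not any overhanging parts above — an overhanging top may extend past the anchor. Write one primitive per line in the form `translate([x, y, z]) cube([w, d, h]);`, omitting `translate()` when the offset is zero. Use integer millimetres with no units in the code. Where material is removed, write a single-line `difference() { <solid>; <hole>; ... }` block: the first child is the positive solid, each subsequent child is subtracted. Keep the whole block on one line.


difference() { translate([162, 101, 0]) cube([5830, 223, 2900]); translate([1007, 101, 0]) cube([872, 223, 2017]); }
translate([162, 5658, 0]) cube([5830, 223, 2900]);
translate([162, 324, 0]) cube([223, 5334, 2900]);
translate([5769, 324, 0]) cube([223, 5334, 2900]);


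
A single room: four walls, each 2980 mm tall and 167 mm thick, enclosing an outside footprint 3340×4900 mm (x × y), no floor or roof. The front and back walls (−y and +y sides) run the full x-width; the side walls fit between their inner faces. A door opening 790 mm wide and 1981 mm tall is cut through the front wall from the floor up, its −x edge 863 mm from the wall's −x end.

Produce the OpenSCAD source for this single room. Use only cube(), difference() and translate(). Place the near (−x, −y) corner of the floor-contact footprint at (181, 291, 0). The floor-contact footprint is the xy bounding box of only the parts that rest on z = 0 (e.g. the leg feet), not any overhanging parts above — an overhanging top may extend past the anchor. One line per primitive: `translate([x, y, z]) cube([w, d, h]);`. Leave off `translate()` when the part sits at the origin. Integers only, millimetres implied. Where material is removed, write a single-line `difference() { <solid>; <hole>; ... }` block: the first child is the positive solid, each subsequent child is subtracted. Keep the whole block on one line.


difference() { translate([181, 291, 0]) cube([3340, 167, 2980]); translate([1044, 291, 0]) cube([790, 167, 1981]); }
translate([181, 5024, 0]) cube([3340, 167, 2980]);
translate([181, 458, 0]) cube([167, 4566, 2980]);
translate([3354, 458, 0]) cube([167, 4566, 2980]);


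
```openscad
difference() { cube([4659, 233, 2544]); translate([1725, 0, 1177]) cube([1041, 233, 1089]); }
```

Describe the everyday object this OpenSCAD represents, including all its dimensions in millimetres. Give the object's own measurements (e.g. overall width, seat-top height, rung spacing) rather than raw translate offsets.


A wall 4659 mm long (x), 233 mm thick (y), 2544 mm tall, with a rectangular window opening cut through it. The opening is 1041 mm wide and 1089 mm tall; its sill is at z = 1177 mm and its near (−x) edge is 1725 mm from the wall's −x end. The opening passes through the full wall thickness.


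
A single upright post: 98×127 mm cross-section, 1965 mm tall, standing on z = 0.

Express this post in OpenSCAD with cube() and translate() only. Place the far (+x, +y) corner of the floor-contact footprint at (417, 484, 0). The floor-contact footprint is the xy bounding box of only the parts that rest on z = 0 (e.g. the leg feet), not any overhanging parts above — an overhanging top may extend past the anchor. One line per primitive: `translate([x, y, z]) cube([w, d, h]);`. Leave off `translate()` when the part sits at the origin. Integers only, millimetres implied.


translate([319, 357, 0]) cube([98, 127, 1965]);


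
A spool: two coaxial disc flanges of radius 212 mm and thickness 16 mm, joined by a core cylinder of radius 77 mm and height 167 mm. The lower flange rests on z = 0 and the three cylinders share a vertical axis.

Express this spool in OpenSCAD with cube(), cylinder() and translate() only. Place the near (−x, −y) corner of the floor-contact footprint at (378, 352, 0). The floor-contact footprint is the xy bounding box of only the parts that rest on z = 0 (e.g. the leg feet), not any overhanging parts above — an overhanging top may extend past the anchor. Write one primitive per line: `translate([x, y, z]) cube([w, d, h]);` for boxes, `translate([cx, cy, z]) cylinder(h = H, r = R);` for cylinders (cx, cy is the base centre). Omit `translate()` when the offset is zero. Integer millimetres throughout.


translate([590, 564, 0]) cylinder(h = 16, r = 212);
translate([590, 564, 16]) cylinder(h = 167, r = 77);
translate([590, 564, 183]) cylinder(h = 16, r = 212);


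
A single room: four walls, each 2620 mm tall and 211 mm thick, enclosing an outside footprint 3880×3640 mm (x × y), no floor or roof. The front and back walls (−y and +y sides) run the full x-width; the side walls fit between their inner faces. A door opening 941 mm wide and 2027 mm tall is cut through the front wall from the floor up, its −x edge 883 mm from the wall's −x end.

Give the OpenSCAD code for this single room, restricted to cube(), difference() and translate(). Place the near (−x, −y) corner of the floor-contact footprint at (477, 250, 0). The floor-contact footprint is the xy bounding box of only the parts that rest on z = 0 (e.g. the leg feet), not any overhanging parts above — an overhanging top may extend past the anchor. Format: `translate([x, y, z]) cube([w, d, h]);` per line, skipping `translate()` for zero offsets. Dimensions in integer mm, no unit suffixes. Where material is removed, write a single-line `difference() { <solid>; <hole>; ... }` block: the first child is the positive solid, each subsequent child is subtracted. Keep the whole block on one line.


difference() { translate([477, 250, 0]) cube([3880, 211, 2620]); translate([1360, 250, 0]) cube([941, 211, 2027]); }
translate([477, 3679, 0]) cube([3880, 211, 2620]);
translate([477, 461, 0]) cube([211, 3218, 2620]);
translate([4146, 461, 0]) cube([211, 3218, 2620]);


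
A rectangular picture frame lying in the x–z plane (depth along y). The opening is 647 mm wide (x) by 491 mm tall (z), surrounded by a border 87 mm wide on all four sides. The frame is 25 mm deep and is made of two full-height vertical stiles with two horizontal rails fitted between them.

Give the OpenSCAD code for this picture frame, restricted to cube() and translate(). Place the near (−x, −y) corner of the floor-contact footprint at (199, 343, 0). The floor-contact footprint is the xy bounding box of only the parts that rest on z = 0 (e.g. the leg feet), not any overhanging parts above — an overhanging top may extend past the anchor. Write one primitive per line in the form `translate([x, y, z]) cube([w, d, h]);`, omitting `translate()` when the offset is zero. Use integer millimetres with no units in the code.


translate([199, 343, 0]) cube([87, 25, 665]);
translate([933, 343, 0]) cube([87, 25, 665]);
translate([286, 343, 0]) cube([647, 25, 87]);
translate([286, 343, 578]) cube([647, 25, 87]);


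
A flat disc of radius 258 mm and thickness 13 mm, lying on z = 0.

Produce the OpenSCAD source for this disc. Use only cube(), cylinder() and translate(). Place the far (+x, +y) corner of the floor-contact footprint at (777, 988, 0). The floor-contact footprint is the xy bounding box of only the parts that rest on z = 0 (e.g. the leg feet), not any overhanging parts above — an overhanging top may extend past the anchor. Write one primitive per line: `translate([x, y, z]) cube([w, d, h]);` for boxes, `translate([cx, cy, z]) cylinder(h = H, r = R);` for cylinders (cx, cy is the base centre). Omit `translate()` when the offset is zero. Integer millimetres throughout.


translate([519, 730, 0]) cylinder(h = 13, r = 258);


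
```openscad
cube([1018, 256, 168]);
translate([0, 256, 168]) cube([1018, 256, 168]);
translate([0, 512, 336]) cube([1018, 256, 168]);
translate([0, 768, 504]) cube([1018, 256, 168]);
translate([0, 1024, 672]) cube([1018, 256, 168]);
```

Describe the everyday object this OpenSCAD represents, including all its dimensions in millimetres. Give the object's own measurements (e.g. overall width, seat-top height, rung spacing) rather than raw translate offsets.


A straight staircase of 5 solid steps. Each step is 1018 mm wide (x), 256 mm deep (y, the going) and 168 mm tall (the rise). The first step rests on the floor; each subsequent step sits one going further in +y and one rise higher in +z, directly behind and above the previous step with no overlap.


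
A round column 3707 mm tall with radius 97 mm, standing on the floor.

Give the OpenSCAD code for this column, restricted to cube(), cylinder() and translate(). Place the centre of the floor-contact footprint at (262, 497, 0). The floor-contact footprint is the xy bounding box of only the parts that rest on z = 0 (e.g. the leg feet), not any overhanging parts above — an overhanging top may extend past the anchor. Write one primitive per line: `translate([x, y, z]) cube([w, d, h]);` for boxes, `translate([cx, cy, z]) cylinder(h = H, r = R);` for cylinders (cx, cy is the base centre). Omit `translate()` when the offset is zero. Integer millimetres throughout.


translate([262, 497, 0]) cylinder(h = 3707, r = 97);


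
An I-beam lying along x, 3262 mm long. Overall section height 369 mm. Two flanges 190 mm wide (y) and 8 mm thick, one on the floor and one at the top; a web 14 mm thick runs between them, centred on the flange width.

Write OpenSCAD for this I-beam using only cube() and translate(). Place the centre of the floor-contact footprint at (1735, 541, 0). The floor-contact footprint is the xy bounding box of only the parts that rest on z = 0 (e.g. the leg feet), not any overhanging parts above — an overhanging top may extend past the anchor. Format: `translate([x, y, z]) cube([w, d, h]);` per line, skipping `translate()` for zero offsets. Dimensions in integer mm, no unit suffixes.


translate([104, 446, 0]) cube([3262, 190, 8]);
translate([104, 534, 8]) cube([3262, 14, 353]);
translate([104, 446, 361]) cube([3262, 190, 8]);


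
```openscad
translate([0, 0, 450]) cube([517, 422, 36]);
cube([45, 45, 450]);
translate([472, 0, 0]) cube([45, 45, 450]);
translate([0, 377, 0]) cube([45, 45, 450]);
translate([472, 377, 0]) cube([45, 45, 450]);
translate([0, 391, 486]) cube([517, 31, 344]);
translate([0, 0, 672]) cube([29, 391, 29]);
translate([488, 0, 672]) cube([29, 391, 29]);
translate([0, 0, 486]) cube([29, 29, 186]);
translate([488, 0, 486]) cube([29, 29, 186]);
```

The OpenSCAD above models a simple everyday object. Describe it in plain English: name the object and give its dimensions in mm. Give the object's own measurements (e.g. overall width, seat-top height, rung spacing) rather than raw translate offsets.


A chair. The seat is a 517×422×36 mm slab with its top at z = 486 mm, on four 45×45 mm corner legs (flush with the seat edges, standing on z = 0). A flat backrest 31 mm thick, 344 mm tall, spans the full seat width and rises from the seat top along its +y edge, rear face flush with the rear of the seat. Two armrests of 29×29 mm section run along each side from the seat's front edge to the front of the backrest, top faces 215 mm above the seat top and outer faces flush with the seat's x-edges; a 29×29 mm post under the front of each armrest stands on the seat at the front corner.


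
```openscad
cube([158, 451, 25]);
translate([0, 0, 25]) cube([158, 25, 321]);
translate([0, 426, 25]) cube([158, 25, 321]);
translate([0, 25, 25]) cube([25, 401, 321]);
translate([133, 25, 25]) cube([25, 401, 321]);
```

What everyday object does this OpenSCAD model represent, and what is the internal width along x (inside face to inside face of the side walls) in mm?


An open box. The internal width is 108 mm.

A 158×451 base slab with four walls standing on it — an open box. The base is 158 mm wide and the walls are 25 mm thick, so the internal width is 158 − 2 × 25 = 108 mm.


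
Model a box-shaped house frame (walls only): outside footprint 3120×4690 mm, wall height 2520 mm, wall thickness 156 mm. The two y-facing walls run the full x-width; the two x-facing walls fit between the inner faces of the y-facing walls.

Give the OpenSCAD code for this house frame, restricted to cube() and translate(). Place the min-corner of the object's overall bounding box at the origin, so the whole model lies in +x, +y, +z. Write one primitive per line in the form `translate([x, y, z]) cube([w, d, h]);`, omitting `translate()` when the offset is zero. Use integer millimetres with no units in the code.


cube([3120, 156, 2520]);
translate([0, 4534, 0]) cube([3120, 156, 2520]);
translate([0, 156, 0]) cube([156, 4378, 2520]);
translate([2964, 156, 0]) cube([156, 4378, 2520]);


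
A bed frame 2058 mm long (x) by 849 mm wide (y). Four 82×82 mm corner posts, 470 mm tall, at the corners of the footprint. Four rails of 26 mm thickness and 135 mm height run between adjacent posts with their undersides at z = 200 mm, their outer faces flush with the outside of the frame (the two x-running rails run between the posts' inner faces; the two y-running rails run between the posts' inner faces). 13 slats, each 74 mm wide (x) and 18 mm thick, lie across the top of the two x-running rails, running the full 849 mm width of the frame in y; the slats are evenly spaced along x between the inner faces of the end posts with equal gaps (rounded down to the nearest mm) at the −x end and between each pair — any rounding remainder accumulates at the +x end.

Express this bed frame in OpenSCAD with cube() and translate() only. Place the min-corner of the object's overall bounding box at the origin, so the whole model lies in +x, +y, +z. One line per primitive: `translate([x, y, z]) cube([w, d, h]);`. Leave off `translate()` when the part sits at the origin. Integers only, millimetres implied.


// slat z = rail_z + rail_h = 200 + 135 = 335
// slat gap = ⌊(1894 − 13·74) / 14⌋ = 66
cube([82, 82, 470]);
translate([0, 767, 0]) cube([82, 82, 470]);
translate([1976, 0, 0]) cube([82, 82, 470]);
translate([1976, 767, 0]) cube([82, 82, 470]);
translate([82, 0, 200]) cube([1894, 26, 135]);
translate([82, 823, 200]) cube([1894, 26, 135]);
translate([0, 82, 200]) cube([26, 685, 135]);
translate([2032, 82, 200]) cube([26, 685, 135]);
translate([148, 0, 335]) cube([74, 849, 18]);
translate([288, 0, 335]) cube([74, 849, 18]);
translate([428, 0, 335]) cube([74, 849, 18]);
translate([568, 0, 335]) cube([74, 849, 18]);
translate([708, 0, 335]) cube([74, 849, 18]);
translate([848, 0, 335]) cube([74, 849, 18]);
translate([988, 0, 335]) cube([74, 849, 18]);
translate([1128, 0, 335]) cube([74, 849, 18]);
translate([1268, 0, 335]) cube([74, 849, 18]);
translate([1408, 0, 335]) cube([74, 849, 18]);
translate([1548, 0, 335]) cube([74, 849, 18]);
translate([1688, 0, 335]) cube([74, 849, 18]);
translate([1828, 0, 335]) cube([74, 849, 18]);


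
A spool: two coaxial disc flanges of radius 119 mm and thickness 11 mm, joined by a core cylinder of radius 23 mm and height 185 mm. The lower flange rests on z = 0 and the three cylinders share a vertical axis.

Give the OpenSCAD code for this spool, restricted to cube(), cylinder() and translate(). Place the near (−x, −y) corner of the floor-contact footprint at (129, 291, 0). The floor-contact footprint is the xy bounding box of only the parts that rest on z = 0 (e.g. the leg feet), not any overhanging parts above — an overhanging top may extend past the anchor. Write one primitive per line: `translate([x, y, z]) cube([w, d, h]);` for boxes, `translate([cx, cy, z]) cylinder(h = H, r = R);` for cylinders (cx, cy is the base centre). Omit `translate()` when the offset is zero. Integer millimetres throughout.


translate([248, 410, 0]) cylinder(h = 11, r = 119);
translate([248, 410, 11]) cylinder(h = 185, r = 23);
translate([248, 410, 196]) cylinder(h = 11, r = 119);


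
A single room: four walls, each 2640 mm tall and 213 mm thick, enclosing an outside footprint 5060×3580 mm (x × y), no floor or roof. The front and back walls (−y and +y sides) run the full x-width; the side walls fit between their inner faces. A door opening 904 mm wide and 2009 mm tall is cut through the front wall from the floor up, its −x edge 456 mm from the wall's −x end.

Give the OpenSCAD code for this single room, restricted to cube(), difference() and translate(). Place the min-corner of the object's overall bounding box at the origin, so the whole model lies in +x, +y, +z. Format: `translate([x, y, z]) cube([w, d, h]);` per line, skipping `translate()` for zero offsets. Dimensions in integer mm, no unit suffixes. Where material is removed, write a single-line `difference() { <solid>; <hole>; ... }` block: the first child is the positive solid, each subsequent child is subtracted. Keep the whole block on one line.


difference() { cube([5060, 213, 2640]); translate([456, 0, 0]) cube([904, 213, 2009]); }
translate([0, 3367, 0]) cube([5060, 213, 2640]);
translate([0, 213, 0]) cube([213, 3154, 2640]);
translate([4847, 213, 0]) cube([213, 3154, 2640]);


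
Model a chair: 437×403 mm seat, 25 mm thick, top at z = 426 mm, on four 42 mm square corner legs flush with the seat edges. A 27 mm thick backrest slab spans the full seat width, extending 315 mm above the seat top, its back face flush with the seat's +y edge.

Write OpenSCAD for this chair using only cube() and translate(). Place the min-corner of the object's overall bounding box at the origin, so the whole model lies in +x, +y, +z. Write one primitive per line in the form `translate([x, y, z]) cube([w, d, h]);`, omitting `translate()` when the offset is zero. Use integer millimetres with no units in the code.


translate([0, 0, 401]) cube([437, 403, 25]);
cube([42, 42, 401]);
translate([395, 0, 0]) cube([42, 42, 401]);
translate([0, 361, 0]) cube([42, 42, 401]);
translate([395, 361, 0]) cube([42, 42, 401]);
translate([0, 376, 426]) cube([437, 27, 315]);


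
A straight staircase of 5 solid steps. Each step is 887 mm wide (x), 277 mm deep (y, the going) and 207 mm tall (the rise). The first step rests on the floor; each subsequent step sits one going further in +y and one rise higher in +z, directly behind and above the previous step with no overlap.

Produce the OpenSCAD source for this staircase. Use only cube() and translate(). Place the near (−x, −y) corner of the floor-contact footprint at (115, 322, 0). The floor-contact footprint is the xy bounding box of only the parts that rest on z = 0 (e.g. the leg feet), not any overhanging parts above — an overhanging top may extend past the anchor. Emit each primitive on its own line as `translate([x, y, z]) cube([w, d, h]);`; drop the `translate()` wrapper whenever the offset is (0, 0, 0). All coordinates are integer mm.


translate([115, 322, 0]) cube([887, 277, 207]);
translate([115, 599, 207]) cube([887, 277, 207]);
translate([115, 876, 414]) cube([887, 277, 207]);
translate([115, 1153, 621]) cube([887, 277, 207]);
translate([115, 1430, 828]) cube([887, 277, 207]);


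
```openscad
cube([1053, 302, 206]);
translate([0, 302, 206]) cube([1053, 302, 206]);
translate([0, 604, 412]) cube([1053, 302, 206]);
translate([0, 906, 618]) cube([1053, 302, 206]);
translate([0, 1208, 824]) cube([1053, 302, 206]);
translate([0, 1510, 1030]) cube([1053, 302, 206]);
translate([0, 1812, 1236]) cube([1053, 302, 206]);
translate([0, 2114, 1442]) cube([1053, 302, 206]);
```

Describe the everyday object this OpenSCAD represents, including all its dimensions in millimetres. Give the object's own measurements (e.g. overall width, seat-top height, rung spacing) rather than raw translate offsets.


A straight staircase of 8 solid steps. Each step is 1053 mm wide (x), 302 mm deep (y, the going) and 206 mm tall (the rise). The first step rests on the floor; each subsequent step sits one going further in +y and one rise higher in +z, directly behind and above the previous step with no overlap.


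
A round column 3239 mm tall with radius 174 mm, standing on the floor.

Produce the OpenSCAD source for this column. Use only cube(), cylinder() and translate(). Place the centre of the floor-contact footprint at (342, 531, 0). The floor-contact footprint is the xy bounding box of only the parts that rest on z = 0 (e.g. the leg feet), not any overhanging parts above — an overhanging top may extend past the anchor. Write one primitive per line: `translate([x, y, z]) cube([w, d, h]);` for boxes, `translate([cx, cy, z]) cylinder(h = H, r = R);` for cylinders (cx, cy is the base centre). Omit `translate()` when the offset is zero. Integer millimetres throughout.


translate([342, 531, 0]) cylinder(h = 3239, r = 174);


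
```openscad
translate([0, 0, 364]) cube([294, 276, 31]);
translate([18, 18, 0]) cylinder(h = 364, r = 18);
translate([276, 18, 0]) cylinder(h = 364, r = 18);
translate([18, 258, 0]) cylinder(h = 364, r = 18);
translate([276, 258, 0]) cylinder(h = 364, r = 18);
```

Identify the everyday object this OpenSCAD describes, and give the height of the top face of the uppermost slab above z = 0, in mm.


A stool. The seat height is 395 mm.

A 294×276×31 slab at z = 364 on four corner cylinders — a stool. The seat top is 364 + 31 = 395 mm.


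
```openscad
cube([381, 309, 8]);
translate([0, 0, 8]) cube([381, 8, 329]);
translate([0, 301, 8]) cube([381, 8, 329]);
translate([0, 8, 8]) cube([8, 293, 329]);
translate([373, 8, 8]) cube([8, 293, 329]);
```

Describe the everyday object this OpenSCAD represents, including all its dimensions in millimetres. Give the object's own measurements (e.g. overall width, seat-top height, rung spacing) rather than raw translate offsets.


An open-topped rectangular box: outside dimensions 381×309×337 mm, with a uniform wall and base thickness of 8 mm. The base is a full 381×309 slab on the floor; four walls sit on top of the base. The front and back walls (the −y and +y sides) span the full width; the two side walls fit between them.


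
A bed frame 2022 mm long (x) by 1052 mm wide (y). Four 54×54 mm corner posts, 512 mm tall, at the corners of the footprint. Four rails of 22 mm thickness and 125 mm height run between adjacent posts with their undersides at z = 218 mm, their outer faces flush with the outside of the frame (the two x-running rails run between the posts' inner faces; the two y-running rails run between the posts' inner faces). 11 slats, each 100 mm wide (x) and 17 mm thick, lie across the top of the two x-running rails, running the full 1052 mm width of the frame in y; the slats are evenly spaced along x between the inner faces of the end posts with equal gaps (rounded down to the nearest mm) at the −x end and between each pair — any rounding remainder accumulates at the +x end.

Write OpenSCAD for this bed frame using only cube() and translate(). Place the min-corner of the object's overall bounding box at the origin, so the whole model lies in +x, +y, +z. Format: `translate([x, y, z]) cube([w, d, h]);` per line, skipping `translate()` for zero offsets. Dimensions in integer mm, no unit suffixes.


// slat z = rail_z + rail_h = 218 + 125 = 343
// slat gap = ⌊(1914 − 11·100) / 12⌋ = 67
cube([54, 54, 512]);
translate([0, 998, 0]) cube([54, 54, 512]);
translate([1968, 0, 0]) cube([54, 54, 512]);
translate([1968, 998, 0]) cube([54, 54, 512]);
translate([54, 0, 218]) cube([1914, 22, 125]);
translate([54, 1030, 218]) cube([1914, 22, 125]);
translate([0, 54, 218]) cube([22, 944, 125]);
translate([2000, 54, 218]) cube([22, 944, 125]);
translate([121, 0, 343]) cube([100, 1052, 17]);
translate([288, 0, 343]) cube([100, 1052, 17]);
translate([455, 0, 343]) cube([100, 1052, 17]);
translate([622, 0, 343]) cube([100, 1052, 17]);
translate([789, 0, 343]) cube([100, 1052, 17]);
translate([956, 0, 343]) cube([100, 1052, 17]);
translate([1123, 0, 343]) cube([100, 1052, 17]);
translate([1290, 0, 343]) cube([100, 1052, 17]);
translate([1457, 0, 343]) cube([100, 1052, 17]);
translate([1624, 0, 343]) cube([100, 1052, 17]);
translate([1791, 0, 343]) cube([100, 1052, 17]);


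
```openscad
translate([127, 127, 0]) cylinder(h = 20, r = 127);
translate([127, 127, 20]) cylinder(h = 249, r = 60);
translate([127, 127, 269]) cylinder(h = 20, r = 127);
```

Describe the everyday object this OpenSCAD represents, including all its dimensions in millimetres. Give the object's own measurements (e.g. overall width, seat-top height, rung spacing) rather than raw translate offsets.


A spool: two coaxial disc flanges of radius 127 mm and thickness 20 mm, joined by a core cylinder of radius 60 mm and height 249 mm. The lower flange rests on z = 0 and the three cylinders share a vertical axis.


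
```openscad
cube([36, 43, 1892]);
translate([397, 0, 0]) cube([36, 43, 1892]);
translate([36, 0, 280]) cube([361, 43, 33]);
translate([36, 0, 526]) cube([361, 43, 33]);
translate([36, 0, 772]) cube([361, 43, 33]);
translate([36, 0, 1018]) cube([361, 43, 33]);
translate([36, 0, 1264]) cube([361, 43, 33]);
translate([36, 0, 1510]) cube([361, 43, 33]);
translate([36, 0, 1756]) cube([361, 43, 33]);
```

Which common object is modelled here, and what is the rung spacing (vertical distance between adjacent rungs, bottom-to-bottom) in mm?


A ladder. The rung spacing is 246 mm.

Two tall 36×43 posts with 7 short bars between them — a ladder. Adjacent rungs sit at z = 280 and z = 526, so the spacing is 526 − 280 = 246 mm.


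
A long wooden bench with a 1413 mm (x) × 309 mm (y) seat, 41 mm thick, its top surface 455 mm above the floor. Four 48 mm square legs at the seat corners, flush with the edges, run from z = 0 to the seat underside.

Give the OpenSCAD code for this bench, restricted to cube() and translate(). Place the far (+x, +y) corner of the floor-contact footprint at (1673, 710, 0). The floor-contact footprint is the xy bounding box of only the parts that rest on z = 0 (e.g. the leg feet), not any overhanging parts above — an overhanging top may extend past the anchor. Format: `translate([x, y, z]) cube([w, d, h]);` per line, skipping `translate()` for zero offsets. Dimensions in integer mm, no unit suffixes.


translate([260, 401, 414]) cube([1413, 309, 41]);
translate([260, 401, 0]) cube([48, 48, 414]);
translate([260, 662, 0]) cube([48, 48, 414]);
translate([1625, 401, 0]) cube([48, 48, 414]);
translate([1625, 662, 0]) cube([48, 48, 414]);


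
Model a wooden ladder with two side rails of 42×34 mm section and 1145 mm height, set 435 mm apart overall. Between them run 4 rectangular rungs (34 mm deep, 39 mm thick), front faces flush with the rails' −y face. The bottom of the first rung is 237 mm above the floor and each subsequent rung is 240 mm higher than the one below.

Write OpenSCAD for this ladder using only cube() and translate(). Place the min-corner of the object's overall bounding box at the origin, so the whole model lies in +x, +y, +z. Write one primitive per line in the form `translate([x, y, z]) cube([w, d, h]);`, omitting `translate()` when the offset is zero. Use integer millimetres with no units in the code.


cube([42, 34, 1145]);
translate([393, 0, 0]) cube([42, 34, 1145]);
translate([42, 0, 237]) cube([351, 34, 39]);
translate([42, 0, 477]) cube([351, 34, 39]);
translate([42, 0, 717]) cube([351, 34, 39]);
translate([42, 0, 957]) cube([351, 34, 39]);


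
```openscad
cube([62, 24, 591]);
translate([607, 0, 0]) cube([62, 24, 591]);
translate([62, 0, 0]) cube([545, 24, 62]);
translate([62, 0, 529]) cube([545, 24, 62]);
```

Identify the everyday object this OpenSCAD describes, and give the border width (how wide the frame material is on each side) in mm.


A picture frame. The border width is 62 mm.

Four thin pieces enclosing a rectangular opening — a picture frame. The two full-height stiles are 591 mm tall; the top rail sits at z = 529 and is 62 mm tall, so the border above the opening is 591 − 529 = 62 mm, matching the stile x-width.


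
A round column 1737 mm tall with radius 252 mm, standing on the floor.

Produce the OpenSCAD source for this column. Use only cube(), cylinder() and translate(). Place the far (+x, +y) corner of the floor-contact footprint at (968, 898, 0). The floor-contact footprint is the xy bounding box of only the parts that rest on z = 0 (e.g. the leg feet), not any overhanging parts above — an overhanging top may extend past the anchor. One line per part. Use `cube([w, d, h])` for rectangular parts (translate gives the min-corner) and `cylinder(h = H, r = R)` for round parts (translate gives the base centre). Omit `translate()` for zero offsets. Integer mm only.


translate([716, 646, 0]) cylinder(h = 1737, r = 252);


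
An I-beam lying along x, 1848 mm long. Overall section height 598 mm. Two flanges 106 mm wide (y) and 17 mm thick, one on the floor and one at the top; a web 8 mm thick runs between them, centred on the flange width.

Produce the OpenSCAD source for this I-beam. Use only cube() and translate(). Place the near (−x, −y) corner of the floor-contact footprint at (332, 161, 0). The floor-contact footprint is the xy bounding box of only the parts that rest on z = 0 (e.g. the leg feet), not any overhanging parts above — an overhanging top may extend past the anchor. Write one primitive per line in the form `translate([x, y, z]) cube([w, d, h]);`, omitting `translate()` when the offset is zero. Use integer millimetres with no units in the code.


translate([332, 161, 0]) cube([1848, 106, 17]);
translate([332, 210, 17]) cube([1848, 8, 564]);
translate([332, 161, 581]) cube([1848, 106, 17]);


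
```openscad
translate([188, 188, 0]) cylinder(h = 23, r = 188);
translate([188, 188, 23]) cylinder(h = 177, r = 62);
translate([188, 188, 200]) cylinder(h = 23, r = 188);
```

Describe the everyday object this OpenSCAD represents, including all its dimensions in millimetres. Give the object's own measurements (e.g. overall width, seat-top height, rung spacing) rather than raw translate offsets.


A spool: two coaxial disc flanges of radius 188 mm and thickness 23 mm, joined by a core cylinder of radius 62 mm and height 177 mm. The lower flange rests on z = 0 and the three cylinders share a vertical axis.


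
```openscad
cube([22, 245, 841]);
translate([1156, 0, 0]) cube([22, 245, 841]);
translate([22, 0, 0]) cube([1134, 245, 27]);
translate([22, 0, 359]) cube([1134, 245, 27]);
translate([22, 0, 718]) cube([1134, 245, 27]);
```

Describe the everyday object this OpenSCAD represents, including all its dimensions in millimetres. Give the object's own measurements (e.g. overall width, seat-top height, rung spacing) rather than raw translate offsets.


An open bookshelf. Two side panels, each 22 mm thick, 245 mm deep and 841 mm tall, stand 1178 mm apart (outside-to-outside). Between them sit 3 shelves, each 27 mm thick and 245 mm deep, spanning the full gap between the sides. The bottom shelf rests on the floor (its underside at z = 0) and the clear gap between one shelf's top and the next shelf's underside is 332 mm.


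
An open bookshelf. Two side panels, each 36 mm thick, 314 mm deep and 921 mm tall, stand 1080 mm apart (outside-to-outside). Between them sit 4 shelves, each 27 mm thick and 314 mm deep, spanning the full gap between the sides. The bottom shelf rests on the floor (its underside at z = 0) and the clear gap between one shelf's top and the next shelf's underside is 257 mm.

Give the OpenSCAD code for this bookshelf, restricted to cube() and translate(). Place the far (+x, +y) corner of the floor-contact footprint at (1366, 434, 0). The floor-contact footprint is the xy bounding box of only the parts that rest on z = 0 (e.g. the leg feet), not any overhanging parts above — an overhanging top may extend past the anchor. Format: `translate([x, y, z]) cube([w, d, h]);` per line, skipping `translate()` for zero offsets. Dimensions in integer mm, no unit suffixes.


translate([286, 120, 0]) cube([36, 314, 921]);
translate([1330, 120, 0]) cube([36, 314, 921]);
translate([322, 120, 0]) cube([1008, 314, 27]);
translate([322, 120, 284]) cube([1008, 314, 27]);
translate([322, 120, 568]) cube([1008, 314, 27]);
translate([322, 120, 852]) cube([1008, 314, 27]);


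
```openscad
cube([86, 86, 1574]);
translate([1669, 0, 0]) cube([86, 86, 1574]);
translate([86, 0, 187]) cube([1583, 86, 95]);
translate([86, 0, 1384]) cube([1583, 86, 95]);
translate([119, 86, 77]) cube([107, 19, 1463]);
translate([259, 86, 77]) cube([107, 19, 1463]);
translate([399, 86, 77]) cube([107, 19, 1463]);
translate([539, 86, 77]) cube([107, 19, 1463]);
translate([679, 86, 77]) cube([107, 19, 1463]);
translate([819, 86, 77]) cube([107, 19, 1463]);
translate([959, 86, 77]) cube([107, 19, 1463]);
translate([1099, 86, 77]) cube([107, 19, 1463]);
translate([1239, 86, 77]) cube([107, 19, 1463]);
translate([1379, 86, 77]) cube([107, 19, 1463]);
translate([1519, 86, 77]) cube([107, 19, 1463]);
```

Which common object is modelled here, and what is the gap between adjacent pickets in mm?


A fence section. The picket gap is 33 mm.

Two posts, two rails, 11 pickets — a fence section. Span 1583 mm holds 11 pickets of 107 mm with 12 equal gaps: ⌊(1583 − 11·107) / 12⌋ = 33 mm.


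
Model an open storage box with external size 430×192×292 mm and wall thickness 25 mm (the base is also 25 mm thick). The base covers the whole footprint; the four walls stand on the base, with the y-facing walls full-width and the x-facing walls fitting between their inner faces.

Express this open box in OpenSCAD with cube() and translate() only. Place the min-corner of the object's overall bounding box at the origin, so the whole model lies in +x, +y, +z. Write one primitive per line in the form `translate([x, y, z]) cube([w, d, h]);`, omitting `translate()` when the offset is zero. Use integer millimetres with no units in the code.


cube([430, 192, 25]);
translate([0, 0, 25]) cube([430, 25, 267]);
translate([0, 167, 25]) cube([430, 25, 267]);
translate([0, 25, 25]) cube([25, 142, 267]);
translate([405, 25, 25]) cube([25, 142, 267]);


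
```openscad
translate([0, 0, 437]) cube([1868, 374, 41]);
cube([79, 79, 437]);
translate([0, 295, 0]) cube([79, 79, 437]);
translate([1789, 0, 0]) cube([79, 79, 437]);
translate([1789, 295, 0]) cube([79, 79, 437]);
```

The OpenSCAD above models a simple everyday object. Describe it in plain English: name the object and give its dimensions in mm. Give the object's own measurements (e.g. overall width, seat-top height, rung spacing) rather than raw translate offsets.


A bench: a 1868×374 mm seat slab, 41 mm thick, top at z = 478 mm, on four 79×79 mm square legs flush with the seat corners and standing on z = 0.


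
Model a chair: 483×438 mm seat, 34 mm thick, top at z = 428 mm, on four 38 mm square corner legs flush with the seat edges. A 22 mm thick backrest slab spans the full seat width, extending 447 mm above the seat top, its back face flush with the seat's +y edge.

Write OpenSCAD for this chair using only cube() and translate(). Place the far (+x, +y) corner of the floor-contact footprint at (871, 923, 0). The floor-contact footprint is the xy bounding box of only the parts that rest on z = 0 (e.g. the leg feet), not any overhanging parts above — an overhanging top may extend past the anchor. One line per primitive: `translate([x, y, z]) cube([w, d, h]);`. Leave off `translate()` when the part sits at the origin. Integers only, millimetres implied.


translate([388, 485, 394]) cube([483, 438, 34]);
translate([388, 485, 0]) cube([38, 38, 394]);
translate([833, 485, 0]) cube([38, 38, 394]);
translate([388, 885, 0]) cube([38, 38, 394]);
translate([833, 885, 0]) cube([38, 38, 394]);
translate([388, 901, 428]) cube([483, 22, 447]);


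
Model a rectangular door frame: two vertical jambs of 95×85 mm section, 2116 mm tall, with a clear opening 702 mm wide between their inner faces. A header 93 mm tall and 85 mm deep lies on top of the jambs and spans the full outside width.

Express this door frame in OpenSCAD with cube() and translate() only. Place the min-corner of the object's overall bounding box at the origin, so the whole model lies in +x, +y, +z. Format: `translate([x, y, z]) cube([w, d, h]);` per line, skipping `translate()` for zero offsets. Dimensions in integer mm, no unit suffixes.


cube([95, 85, 2116]);
translate([797, 0, 0]) cube([95, 85, 2116]);
translate([0, 0, 2116]) cube([892, 85, 93]);


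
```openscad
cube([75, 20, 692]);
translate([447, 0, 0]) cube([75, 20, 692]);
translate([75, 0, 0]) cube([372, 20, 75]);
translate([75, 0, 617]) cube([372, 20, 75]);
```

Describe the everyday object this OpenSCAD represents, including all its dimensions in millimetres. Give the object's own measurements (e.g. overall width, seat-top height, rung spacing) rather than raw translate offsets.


A rectangular picture frame lying in the x–z plane (depth along y). The opening is 372 mm wide (x) by 542 mm tall (z), surrounded by a border 75 mm wide on all four sides. The frame is 20 mm deep and is made of two full-height vertical stiles with two horizontal rails fitted between them.


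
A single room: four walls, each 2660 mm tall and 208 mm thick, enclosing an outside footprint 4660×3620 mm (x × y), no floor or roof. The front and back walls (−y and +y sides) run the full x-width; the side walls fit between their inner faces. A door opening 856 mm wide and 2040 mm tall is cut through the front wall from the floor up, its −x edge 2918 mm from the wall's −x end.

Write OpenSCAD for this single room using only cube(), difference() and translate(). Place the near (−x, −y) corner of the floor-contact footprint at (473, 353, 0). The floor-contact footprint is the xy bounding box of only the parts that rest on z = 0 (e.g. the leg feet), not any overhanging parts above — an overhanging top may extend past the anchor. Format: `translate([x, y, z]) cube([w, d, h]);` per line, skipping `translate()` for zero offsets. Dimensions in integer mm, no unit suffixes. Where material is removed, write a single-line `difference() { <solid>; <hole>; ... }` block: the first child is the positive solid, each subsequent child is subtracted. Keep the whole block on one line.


difference() { translate([473, 353, 0]) cube([4660, 208, 2660]); translate([3391, 353, 0]) cube([856, 208, 2040]); }
translate([473, 3765, 0]) cube([4660, 208, 2660]);
translate([473, 561, 0]) cube([208, 3204, 2660]);
translate([4925, 561, 0]) cube([208, 3204, 2660]);


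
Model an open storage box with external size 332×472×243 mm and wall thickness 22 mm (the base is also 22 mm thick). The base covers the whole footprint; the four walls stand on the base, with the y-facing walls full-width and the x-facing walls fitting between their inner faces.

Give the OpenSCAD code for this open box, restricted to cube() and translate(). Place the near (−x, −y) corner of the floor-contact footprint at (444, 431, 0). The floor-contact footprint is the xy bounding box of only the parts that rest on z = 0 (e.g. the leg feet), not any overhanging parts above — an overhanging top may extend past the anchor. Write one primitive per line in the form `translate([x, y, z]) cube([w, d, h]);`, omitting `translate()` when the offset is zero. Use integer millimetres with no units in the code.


translate([444, 431, 0]) cube([332, 472, 22]);
translate([444, 431, 22]) cube([332, 22, 221]);
translate([444, 881, 22]) cube([332, 22, 221]);
translate([444, 453, 22]) cube([22, 428, 221]);
translate([754, 453, 22]) cube([22, 428, 221]);


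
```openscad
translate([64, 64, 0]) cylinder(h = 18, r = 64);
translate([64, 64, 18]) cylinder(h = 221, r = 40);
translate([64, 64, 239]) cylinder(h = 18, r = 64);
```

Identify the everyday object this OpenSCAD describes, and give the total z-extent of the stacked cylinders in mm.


A spool. The overall height is 257 mm.

Three coaxial cylinders, large–small–large — a spool. Two 18 mm flanges and a 221 mm core give 18 + 221 + 18 = 257 mm.
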